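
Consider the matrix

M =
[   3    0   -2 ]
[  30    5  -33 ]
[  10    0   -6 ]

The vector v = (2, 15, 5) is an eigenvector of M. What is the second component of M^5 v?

-480

First find the eigenvalue: Mv = (-4, -30, -10) = -2·(2, 15, 5), so λ = -2.
Then M^5 v = λ^5·v = (-2)^5·(2, 15, 5) = -32·(2, 15, 5) = (-64, -480, -160).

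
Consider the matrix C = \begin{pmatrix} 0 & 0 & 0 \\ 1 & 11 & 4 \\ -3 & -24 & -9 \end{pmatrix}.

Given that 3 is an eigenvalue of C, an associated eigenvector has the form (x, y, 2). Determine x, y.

We need (C - 3I)v = 0.
C - 3I = [[-3, 0, 0], [1, 8, 4], [-3, -24, -12]].
Row 1: (-3)·x + (0)·y + (0)·2 = 0
Row 2: (1)·x + (8)·y + (4)·2 = 0
Row 3: (-3)·x + (-24)·y + (-12)·2 = 0
Solving gives x = 0, y = -1.
Check: C·(0, -1, 2) = (0, -3, 6) = 3·(0, -1, 2).

0, -1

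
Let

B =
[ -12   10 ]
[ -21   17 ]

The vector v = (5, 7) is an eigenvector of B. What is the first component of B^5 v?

160

First find the eigenvalue: Bv = (10, 14) = 2·(5, 7), so λ = 2.
Then B^5 v = λ^5·v = 2^5·(5, 7) = 32·(5, 7) = (160, 224).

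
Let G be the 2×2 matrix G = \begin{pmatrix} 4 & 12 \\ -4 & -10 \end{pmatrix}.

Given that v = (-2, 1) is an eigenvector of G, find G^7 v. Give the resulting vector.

First find the eigenvalue: Gv = (4, -2) = -2·(-2, 1), so λ = -2.
Then G^7 v = λ^7·v = (-2)^7·(-2, 1) = -128·(-2, 1) = (256, -128).

(256, -128)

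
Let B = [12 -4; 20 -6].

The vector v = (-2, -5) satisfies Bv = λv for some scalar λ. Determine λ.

2

Compute Bv: B·(-2, -5) = (-4, -10).
Since Bv = λv, compare component 1: -4 = λ·-2, so λ = 2.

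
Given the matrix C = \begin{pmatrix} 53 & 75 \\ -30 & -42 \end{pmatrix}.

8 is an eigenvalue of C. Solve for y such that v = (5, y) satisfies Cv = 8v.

We need (C - 8I)v = 0.
C - 8I = [[45, 75], [-30, -50]].
Row 1: (45)·5 + (75)·y = 0
Row 2: (-30)·5 + (-50)·y = 0
Solving gives y = -3.
Check: C·(5, -3) = (40, -24) = 8·(5, -3).

-3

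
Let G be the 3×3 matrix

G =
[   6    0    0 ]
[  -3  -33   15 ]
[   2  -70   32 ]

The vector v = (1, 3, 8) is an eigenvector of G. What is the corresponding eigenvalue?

6

Compute Gv: G·(1, 3, 8) = (6, 18, 48).
Since Gv = λv, compare component 1: 6 = λ·1, so λ = 6.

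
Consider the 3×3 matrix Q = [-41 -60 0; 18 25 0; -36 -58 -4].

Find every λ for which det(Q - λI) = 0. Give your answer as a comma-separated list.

-11, -5, -4

Set up det(μI - Q) = 0.
Expanding along the first row, p(μ) = μ^3 + 20μ^2 + 119μ + 220.
Try μ = -11: p(-11) = 0, so -11 is a root.
Dividing by (μ + 11) leaves μ^2 + 9μ + 20.
The quadratic factors as (μ + 5)·(μ + 4).
Eigenvalues: -11, -5, -4.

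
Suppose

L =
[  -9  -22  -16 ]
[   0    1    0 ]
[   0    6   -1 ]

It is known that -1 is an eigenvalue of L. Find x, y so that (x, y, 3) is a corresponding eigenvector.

-6, 0

We need (L + 1I)v = 0.
L + 1I = [[-8, -22, -16], [0, 2, 0], [0, 6, 0]].
Row 1: (-8)·x + (-22)·y + (-16)·3 = 0
Row 2: (0)·x + (2)·y + (0)·3 = 0
Row 3: (0)·x + (6)·y + (0)·3 = 0
Solving gives x = -6, y = 0.
Check: L·(-6, 0, 3) = (6, 0, -3) = -1·(-6, 0, 3).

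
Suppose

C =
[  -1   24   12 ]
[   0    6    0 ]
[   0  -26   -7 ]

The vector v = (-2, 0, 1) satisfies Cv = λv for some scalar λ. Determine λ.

-7

Compute Cv: C·(-2, 0, 1) = (14, 0, -7).
Since Cv = λv, compare component 1: 14 = λ·-2, so λ = -7.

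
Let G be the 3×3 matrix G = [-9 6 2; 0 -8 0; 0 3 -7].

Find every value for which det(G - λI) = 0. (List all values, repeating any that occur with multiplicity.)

-9, -8, -7

Compute the characteristic polynomial p(μ) = det(μI - G).
Expanding along the first row, p(μ) = μ^3 + 24μ^2 + 191μ + 504.
Rational-root test: μ = -7 gives p(-7) = 0.
Dividing by (μ + 7) leaves μ^2 + 17μ + 72.
The quadratic factors as (μ + 9)·(μ + 8).
Eigenvalues: -9, -8, -7.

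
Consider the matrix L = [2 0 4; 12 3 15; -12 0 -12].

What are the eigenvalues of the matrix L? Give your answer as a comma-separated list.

-6, -4, 3

The characteristic polynomial is p(λ) = det(λI - L).
Expanding the 3×3 determinant: p(λ) = λ^3 + 7λ^2 - 6λ - 72.
Since p(3) = 0, λ = 3 is a root.
Factor out (λ - 3): p(λ) = (λ - 3)·(λ^2 + 10λ + 24).
The quadratic factors as (λ + 6)·(λ + 4).
Eigenvalues: -6, -4, 3.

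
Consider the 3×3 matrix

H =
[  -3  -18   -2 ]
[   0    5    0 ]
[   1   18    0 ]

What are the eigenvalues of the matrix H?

Set up det(lambda·I - H) = 0.
Cofactor expansion gives p(lambda) = lambda^3 - 2·lambda^2 - 13·lambda - 10.
Try lambda = -1: p(-1) = 0, so -1 is a root.
Dividing by (lambda + 1) leaves lambda^2 - 3·lambda - 10.
The quadratic factors as (lambda + 2)·(lambda - 5).
Eigenvalues: -2, -1, 5.

-2, -1, 5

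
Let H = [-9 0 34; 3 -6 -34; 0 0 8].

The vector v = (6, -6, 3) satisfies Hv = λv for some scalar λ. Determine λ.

Compute Hv: H·(6, -6, 3) = (48, -48, 24).
Since Hv = λv, compare component 1: 48 = λ·6, so λ = 8.

8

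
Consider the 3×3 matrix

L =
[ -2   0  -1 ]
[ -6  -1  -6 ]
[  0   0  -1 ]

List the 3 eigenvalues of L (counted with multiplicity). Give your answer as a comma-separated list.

The characteristic polynomial is p(μ) = det(μI - L).
Expanding the 3×3 determinant: p(μ) = μ^3 + 4μ^2 + 5μ + 2.
Try μ = -1: p(-1) = 0, so -1 is a root.
Factor out (μ + 1): p(μ) = (μ + 1)·(μ^2 + 3μ + 2).
The quadratic factors as (μ + 2)·(μ + 1).
Eigenvalues: -2, -1, -1.

-2, -1, -1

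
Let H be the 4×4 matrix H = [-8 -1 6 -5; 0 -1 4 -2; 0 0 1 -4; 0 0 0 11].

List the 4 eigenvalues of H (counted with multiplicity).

H is upper triangular, so its eigenvalues are the diagonal entries.
Diagonal: -8, -1, 1, 11.

-8, -1, 1, 11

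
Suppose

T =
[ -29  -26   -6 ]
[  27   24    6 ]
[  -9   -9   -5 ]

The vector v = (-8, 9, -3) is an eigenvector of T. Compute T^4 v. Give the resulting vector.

(-128, 144, -48)

First find the eigenvalue: Tv = (16, -18, 6) = -2·(-8, 9, -3), so λ = -2.
Then T^4 v = λ^4·v = (-2)^4·(-8, 9, -3) = 16·(-8, 9, -3) = (-128, 144, -48).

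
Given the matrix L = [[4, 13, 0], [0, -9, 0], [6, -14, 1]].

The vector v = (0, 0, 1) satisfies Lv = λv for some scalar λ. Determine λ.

Compute Lv: L·(0, 0, 1) = (0, 0, 1).
Since Lv = λv, compare component 3: 1 = λ·1, so λ = 1.

1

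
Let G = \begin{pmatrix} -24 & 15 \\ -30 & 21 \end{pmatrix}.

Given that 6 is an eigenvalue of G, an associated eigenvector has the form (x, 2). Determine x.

We need (G - 6I)v = 0.
G - 6I = [[-30, 15], [-30, 15]].
Row 1: (-30)·x + (15)·2 = 0
Row 2: (-30)·x + (15)·2 = 0
Solving gives x = 1.
Check: G·(1, 2) = (6, 12) = 6·(1, 2).

1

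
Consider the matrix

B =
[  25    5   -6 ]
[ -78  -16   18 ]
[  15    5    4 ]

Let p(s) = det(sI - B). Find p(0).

40

p(0) = det(0·I − B) = det(−B) = (−1)^3·det(B).
det(B) = -40, so p(0) = 40.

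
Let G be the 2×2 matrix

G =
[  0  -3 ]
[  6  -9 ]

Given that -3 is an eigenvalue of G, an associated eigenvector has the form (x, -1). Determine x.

We need (G + 3I)v = 0.
G + 3I = [[3, -3], [6, -6]].
Row 1: (3)·x + (-3)·-1 = 0
Row 2: (6)·x + (-6)·-1 = 0
Solving gives x = -1.
Check: G·(-1, -1) = (3, 3) = -3·(-1, -1).

-1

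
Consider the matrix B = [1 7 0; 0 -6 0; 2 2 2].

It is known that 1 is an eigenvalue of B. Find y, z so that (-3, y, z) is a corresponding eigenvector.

0, 6

We need (B - 1I)v = 0.
B - 1I = [[0, 7, 0], [0, -7, 0], [2, 2, 1]].
Row 1: (0)·-3 + (7)·y + (0)·z = 0
Row 2: (0)·-3 + (-7)·y + (0)·z = 0
Row 3: (2)·-3 + (2)·y + (1)·z = 0
Solving gives y = 0, z = 6.
Check: B·(-3, 0, 6) = (-3, 0, 6) = 1·(-3, 0, 6).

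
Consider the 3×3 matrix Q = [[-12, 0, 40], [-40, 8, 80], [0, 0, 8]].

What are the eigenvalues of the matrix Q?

The characteristic polynomial is p(s) = det(sI - Q).
Cofactor expansion gives p(s) = s^3 - 4s^2 - 128s + 768.
Since p(8) = 0, s = 8 is a root.
Factor out (s - 8): p(s) = (s - 8)·(s^2 + 4s - 96).
The quadratic factors as (s + 12)·(s - 8).
Eigenvalues: -12, 8, 8.

-12, 8, 8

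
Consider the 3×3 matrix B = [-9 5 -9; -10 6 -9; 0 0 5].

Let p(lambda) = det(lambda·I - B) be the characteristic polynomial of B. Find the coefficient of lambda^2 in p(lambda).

-2

The coefficient of lambda^2 of det(lambda·I - B) is −trace(B).
trace(B) = (-9) + (6) + (5) = 2, so the coefficient is -2.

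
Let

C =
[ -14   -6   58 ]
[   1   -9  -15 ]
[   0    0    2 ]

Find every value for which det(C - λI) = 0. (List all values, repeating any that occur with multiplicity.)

Set up det(lambda·I - C) = 0.
Cofactor expansion gives p(lambda) = lambda^3 + 21·lambda^2 + 86·lambda - 264.
Try lambda = 2: p(2) = 0, so 2 is a root.
Dividing by (lambda - 2) leaves lambda^2 + 23·lambda + 132.
The quadratic factors as (lambda + 12)·(lambda + 11).
Eigenvalues: -12, -11, 2.

-12, -11, 2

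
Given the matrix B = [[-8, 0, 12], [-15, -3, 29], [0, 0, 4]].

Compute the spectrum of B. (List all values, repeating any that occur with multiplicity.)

The characteristic polynomial is p(μ) = det(μI - B).
Expanding the 3×3 determinant: p(μ) = μ^3 + 7μ^2 - 20μ - 96.
Rational-root test: μ = -3 gives p(-3) = 0.
Factor out (μ + 3): p(μ) = (μ + 3)·(μ^2 + 4μ - 32).
The quadratic factors as (μ + 8)·(μ - 4).
Eigenvalues: -8, -3, 4.

-8, -3, 4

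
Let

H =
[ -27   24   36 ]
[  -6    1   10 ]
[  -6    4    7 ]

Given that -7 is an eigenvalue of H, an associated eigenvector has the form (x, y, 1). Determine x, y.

3, 1

We need (H + 7I)v = 0.
H + 7I = [[-20, 24, 36], [-6, 8, 10], [-6, 4, 14]].
Row 1: (-20)·x + (24)·y + (36)·1 = 0
Row 2: (-6)·x + (8)·y + (10)·1 = 0
Row 3: (-6)·x + (4)·y + (14)·1 = 0
Solving gives x = 3, y = 1.
Check: H·(3, 1, 1) = (-21, -7, -7) = -7·(3, 1, 1).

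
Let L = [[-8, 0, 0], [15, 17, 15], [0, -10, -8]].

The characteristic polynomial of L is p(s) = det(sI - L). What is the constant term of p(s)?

p(s) = s^3 - s^2 - 58s + 112.
The constant term is 112.

112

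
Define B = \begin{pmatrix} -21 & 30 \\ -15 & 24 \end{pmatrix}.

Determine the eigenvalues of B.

det(B - λI) = (-21 - λ)(24 - λ) - (30)·(-15) = λ^2 - 3λ - 54.
This factors as (λ + 6)·(λ - 9) = 0.
Eigenvalues: -6, 9.

-6, 9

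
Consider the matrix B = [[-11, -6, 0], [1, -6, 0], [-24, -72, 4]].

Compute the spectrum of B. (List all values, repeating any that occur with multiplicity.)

Set up det(sI - B) = 0.
Expanding the 3×3 determinant: p(s) = s^3 + 13s^2 + 4s - 288.
Try s = 4: p(4) = 0, so 4 is a root.
Factor out (s - 4): p(s) = (s - 4)·(s^2 + 17s + 72).
The quadratic factors as (s + 9)·(s + 8).
Eigenvalues: -9, -8, 4.

-9, -8, 4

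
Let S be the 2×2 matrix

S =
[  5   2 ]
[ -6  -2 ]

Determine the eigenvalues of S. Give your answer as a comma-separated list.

det(S - rI) = (5 - r)(-2 - r) - (2)·(-6) = r^2 - 3r + 2.
This factors as (r - 1)·(r - 2) = 0.
Eigenvalues: 1, 2.

1, 2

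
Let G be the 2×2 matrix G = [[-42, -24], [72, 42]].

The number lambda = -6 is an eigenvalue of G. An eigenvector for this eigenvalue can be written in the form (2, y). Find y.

We need (G + 6I)v = 0.
G + 6I = [[-36, -24], [72, 48]].
Row 1: (-36)·2 + (-24)·y = 0
Row 2: (72)·2 + (48)·y = 0
Solving gives y = -3.
Check: G·(2, -3) = (-12, 18) = -6·(2, -3).

-3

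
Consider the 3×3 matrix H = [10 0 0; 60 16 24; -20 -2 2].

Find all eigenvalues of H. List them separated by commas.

Compute the characteristic polynomial p(λ) = det(λI - H).
Expanding the 3×3 determinant: p(λ) = λ^3 - 28λ^2 + 260λ - 800.
Rational-root test: λ = 10 gives p(10) = 0.
Factor out (λ - 10): p(λ) = (λ - 10)·(λ^2 - 18λ + 80).
The quadratic factors as (λ - 8)·(λ - 10).
Eigenvalues: 8, 10, 10.

8, 10, 10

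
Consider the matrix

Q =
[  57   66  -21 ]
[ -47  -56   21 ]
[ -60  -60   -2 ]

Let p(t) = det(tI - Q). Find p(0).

-180

p(0) = det(0·I − Q) = det(−Q) = (−1)^3·det(Q).
det(Q) = 180, so p(0) = -180.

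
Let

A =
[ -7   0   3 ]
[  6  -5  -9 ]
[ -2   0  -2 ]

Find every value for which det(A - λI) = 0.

Compute the characteristic polynomial p(λ) = det(λI - A).
Cofactor expansion gives p(λ) = λ^3 + 14λ^2 + 65λ + 100.
Rational-root test: λ = -4 gives p(-4) = 0.
Dividing by (λ + 4) leaves λ^2 + 10λ + 25.
The quadratic factor is (λ + 5)^2.
Eigenvalues: -5, -5, -4.

-5, -5, -4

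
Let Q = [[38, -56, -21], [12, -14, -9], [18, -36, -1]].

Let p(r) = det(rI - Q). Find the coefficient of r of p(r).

170

p(r) = r^3 - 23r^2 + 170r - 400.
The coefficient of r is 170.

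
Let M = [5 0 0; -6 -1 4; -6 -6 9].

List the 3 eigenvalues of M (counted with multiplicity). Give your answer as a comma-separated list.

Set up det(rI - M) = 0.
Expanding the 3×3 determinant: p(r) = r^3 - 13r^2 + 55r - 75.
Rational-root test: r = 5 gives p(5) = 0.
Factor out (r - 5): p(r) = (r - 5)·(r^2 - 8r + 15).
The quadratic factors as (r - 3)·(r - 5).
Eigenvalues: 3, 5, 5.

3, 5, 5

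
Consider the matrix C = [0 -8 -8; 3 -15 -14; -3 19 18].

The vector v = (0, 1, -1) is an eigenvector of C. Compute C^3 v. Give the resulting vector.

First find the eigenvalue: Cv = (0, -1, 1) = -1·(0, 1, -1), so λ = -1.
Then C^3 v = λ^3·v = (-1)^3·(0, 1, -1) = -1·(0, 1, -1) = (0, -1, 1).

(0, -1, 1)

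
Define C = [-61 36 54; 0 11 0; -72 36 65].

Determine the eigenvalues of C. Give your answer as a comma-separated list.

Set up det(rI - C) = 0.
Cofactor expansion gives p(r) = r^3 - 15r^2 - 33r + 847.
Since p(-7) = 0, r = -7 is a root.
Dividing by (r + 7) leaves r^2 - 22r + 121.
The quadratic factor is (r - 11)^2.
Eigenvalues: -7, 11, 11.

-7, 11, 11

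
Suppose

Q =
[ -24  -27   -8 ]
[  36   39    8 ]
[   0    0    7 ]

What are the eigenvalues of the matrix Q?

Set up det(λI - Q) = 0.
Expanding the 3×3 determinant: p(λ) = λ^3 - 22λ^2 + 141λ - 252.
Try λ = 7: p(7) = 0, so 7 is a root.
Factor out (λ - 7): p(λ) = (λ - 7)·(λ^2 - 15λ + 36).
The quadratic factors as (λ - 3)·(λ - 12).
Eigenvalues: 3, 7, 12.

3, 7, 12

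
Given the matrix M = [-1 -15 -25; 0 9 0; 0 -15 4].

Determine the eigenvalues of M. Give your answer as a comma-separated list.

-1, 4, 9

Set up det(λI - M) = 0.
Expanding along the first row, p(λ) = λ^3 - 12λ^2 + 23λ + 36.
Since p(4) = 0, λ = 4 is a root.
Factor out (λ - 4): p(λ) = (λ - 4)·(λ^2 - 8λ - 9).
The quadratic factors as (λ + 1)·(λ - 9).
Eigenvalues: -1, 4, 9.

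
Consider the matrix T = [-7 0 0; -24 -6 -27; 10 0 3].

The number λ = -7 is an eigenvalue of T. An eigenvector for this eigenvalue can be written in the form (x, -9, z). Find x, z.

We need (T + 7I)v = 0.
T + 7I = [[0, 0, 0], [-24, 1, -27], [10, 0, 10]].
Row 1: (0)·x + (0)·-9 + (0)·z = 0
Row 2: (-24)·x + (1)·-9 + (-27)·z = 0
Row 3: (10)·x + (0)·-9 + (10)·z = 0
Solving gives x = 3, z = -3.
Check: T·(3, -9, -3) = (-21, 63, 21) = -7·(3, -9, -3).

3, -3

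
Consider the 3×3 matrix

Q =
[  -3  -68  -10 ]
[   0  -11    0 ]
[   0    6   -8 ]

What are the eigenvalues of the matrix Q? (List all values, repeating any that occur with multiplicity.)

Compute the characteristic polynomial p(μ) = det(μI - Q).
Cofactor expansion gives p(μ) = μ^3 + 22μ^2 + 145μ + 264.
Rational-root test: μ = -11 gives p(-11) = 0.
Factor out (μ + 11): p(μ) = (μ + 11)·(μ^2 + 11μ + 24).
The quadratic factors as (μ + 8)·(μ + 3).
Eigenvalues: -11, -8, -3.

-11, -8, -3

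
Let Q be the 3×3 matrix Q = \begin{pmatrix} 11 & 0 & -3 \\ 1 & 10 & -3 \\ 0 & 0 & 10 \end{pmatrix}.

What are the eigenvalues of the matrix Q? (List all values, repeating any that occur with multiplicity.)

The characteristic polynomial is p(λ) = det(λI - Q).
Expanding along the first row, p(λ) = λ^3 - 31λ^2 + 320λ - 1100.
Try λ = 11: p(11) = 0, so 11 is a root.
Dividing by (λ - 11) leaves λ^2 - 20λ + 100.
The quadratic factor is (λ - 10)^2.
Eigenvalues: 10, 10, 11.

10, 10, 11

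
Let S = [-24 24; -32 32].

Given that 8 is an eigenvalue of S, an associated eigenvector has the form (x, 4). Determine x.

3

We need (S - 8I)v = 0.
S - 8I = [[-32, 24], [-32, 24]].
Row 1: (-32)·x + (24)·4 = 0
Row 2: (-32)·x + (24)·4 = 0
Solving gives x = 3.
Check: S·(3, 4) = (24, 32) = 8·(3, 4).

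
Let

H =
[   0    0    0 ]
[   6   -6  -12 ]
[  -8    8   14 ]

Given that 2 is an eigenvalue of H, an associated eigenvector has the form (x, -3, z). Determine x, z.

0, 2

We need (H - 2I)v = 0.
H - 2I = [[-2, 0, 0], [6, -8, -12], [-8, 8, 12]].
Row 1: (-2)·x + (0)·-3 + (0)·z = 0
Row 2: (6)·x + (-8)·-3 + (-12)·z = 0
Row 3: (-8)·x + (8)·-3 + (12)·z = 0
Solving gives x = 0, z = 2.
Check: H·(0, -3, 2) = (0, -6, 4) = 2·(0, -3, 2).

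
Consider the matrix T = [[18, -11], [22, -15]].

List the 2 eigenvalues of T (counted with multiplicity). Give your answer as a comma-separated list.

det(T - sI) = (18 - s)(-15 - s) - (-11)·(22) = s^2 - 3s - 28.
This factors as (s + 4)·(s - 7) = 0.
Eigenvalues: -4, 7.

-4, 7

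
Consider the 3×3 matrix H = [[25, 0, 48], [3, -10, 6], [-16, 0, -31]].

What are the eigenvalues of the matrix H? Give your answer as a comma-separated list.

-10, -7, 1

The characteristic polynomial is p(s) = det(sI - H).
Expanding the 3×3 determinant: p(s) = s^3 + 16s^2 + 53s - 70.
Rational-root test: s = -7 gives p(-7) = 0.
Dividing by (s + 7) leaves s^2 + 9s - 10.
The quadratic factors as (s + 10)·(s - 1).
Eigenvalues: -10, -7, 1.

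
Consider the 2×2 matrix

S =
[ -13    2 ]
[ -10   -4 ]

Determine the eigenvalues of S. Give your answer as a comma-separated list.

-9, -8

det(S - rI) = (-13 - r)(-4 - r) - (2)·(-10) = r^2 + 17r + 72.
This factors as (r + 9)·(r + 8) = 0.
Eigenvalues: -9, -8.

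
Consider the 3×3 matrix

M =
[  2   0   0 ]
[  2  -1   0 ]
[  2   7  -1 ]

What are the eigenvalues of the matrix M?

M is lower triangular, so its eigenvalues are the diagonal entries.
Diagonal: 2, -1, -1.

-1, -1, 2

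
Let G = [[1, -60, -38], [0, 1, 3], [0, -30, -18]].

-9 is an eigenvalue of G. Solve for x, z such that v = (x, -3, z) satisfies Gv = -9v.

We need (G + 9I)v = 0.
G + 9I = [[10, -60, -38], [0, 10, 3], [0, -30, -9]].
Row 1: (10)·x + (-60)·-3 + (-38)·z = 0
Row 2: (0)·x + (10)·-3 + (3)·z = 0
Row 3: (0)·x + (-30)·-3 + (-9)·z = 0
Solving gives x = 20, z = 10.
Check: G·(20, -3, 10) = (-180, 27, -90) = -9·(20, -3, 10).

20, 10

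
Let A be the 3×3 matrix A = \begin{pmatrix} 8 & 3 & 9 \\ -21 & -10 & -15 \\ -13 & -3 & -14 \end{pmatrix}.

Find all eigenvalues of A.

The characteristic polynomial is p(s) = det(sI - A).
Cofactor expansion gives p(s) = s^3 + 16s^2 + 83s + 140.
Since p(-4) = 0, s = -4 is a root.
Factor out (s + 4): p(s) = (s + 4)·(s^2 + 12s + 35).
The quadratic factors as (s + 7)·(s + 5).
Eigenvalues: -7, -5, -4.

-7, -5, -4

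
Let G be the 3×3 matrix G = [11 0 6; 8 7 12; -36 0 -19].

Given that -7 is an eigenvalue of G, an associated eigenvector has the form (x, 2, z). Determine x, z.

1, -3

We need (G + 7I)v = 0.
G + 7I = [[18, 0, 6], [8, 14, 12], [-36, 0, -12]].
Row 1: (18)·x + (0)·2 + (6)·z = 0
Row 2: (8)·x + (14)·2 + (12)·z = 0
Row 3: (-36)·x + (0)·2 + (-12)·z = 0
Solving gives x = 1, z = -3.
Check: G·(1, 2, -3) = (-7, -14, 21) = -7·(1, 2, -3).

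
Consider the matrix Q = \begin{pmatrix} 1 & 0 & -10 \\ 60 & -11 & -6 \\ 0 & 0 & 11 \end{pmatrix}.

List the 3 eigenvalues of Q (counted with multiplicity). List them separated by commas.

-11, 1, 11

Set up det(lambda·I - Q) = 0.
Cofactor expansion gives p(lambda) = lambda^3 - lambda^2 - 121·lambda + 121.
Try lambda = 1: p(1) = 0, so 1 is a root.
Factor out (lambda - 1): p(lambda) = (lambda - 1)·(lambda^2 - 121).
The quadratic factors as (lambda + 11)·(lambda - 11).
Eigenvalues: -11, 1, 11.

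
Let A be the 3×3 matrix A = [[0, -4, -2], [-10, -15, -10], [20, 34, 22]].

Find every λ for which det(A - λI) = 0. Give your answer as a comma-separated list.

0, 2, 5

Compute the characteristic polynomial p(lambda) = det(lambda·I - A).
Cofactor expansion gives p(lambda) = lambda^3 - 7·lambda^2 + 10·lambda.
Try lambda = 0: p(0) = 0, so 0 is a root.
Factor out lambda: p(lambda) = lambda·(lambda^2 - 7·lambda + 10).
The quadratic factors as (lambda - 2)·(lambda - 5).
Eigenvalues: 0, 2, 5.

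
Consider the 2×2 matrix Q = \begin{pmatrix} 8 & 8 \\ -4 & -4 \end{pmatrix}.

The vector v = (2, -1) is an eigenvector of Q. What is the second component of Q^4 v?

-256

First find the eigenvalue: Qv = (8, -4) = 4·(2, -1), so λ = 4.
Then Q^4 v = λ^4·v = 4^4·(2, -1) = 256·(2, -1) = (512, -256).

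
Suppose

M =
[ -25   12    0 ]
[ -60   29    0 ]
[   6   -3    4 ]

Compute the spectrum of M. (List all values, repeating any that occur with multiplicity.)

Compute the characteristic polynomial p(μ) = det(μI - M).
Expanding the 3×3 determinant: p(μ) = μ^3 - 8μ^2 + 11μ + 20.
Rational-root test: μ = -1 gives p(-1) = 0.
Dividing by (μ + 1) leaves μ^2 - 9μ + 20.
The quadratic factors as (μ - 4)·(μ - 5).
Eigenvalues: -1, 4, 5.

-1, 4, 5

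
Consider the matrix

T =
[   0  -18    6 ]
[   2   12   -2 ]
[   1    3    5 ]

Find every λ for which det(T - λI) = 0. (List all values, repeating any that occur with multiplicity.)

The characteristic polynomial is p(λ) = det(λI - T).
Expanding along the first row, p(λ) = λ^3 - 17λ^2 + 96λ - 180.
Try λ = 5: p(5) = 0, so 5 is a root.
Factor out (λ - 5): p(λ) = (λ - 5)·(λ^2 - 12λ + 36).
The quadratic factor is (λ - 6)^2.
Eigenvalues: 5, 6, 6.

5, 6, 6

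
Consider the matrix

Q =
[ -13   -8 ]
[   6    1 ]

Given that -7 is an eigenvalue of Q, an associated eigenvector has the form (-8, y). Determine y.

We need (Q + 7I)v = 0.
Q + 7I = [[-6, -8], [6, 8]].
Row 1: (-6)·-8 + (-8)·y = 0
Row 2: (6)·-8 + (8)·y = 0
Solving gives y = 6.
Check: Q·(-8, 6) = (56, -42) = -7·(-8, 6).

6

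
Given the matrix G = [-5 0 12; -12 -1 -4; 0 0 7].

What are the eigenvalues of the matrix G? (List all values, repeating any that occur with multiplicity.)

-5, -1, 7

The characteristic polynomial is p(μ) = det(μI - G).
Cofactor expansion gives p(μ) = μ^3 - μ^2 - 37μ - 35.
Try μ = -1: p(-1) = 0, so -1 is a root.
Dividing by (μ + 1) leaves μ^2 - 2μ - 35.
The quadratic factors as (μ + 5)·(μ - 7).
Eigenvalues: -5, -1, 7.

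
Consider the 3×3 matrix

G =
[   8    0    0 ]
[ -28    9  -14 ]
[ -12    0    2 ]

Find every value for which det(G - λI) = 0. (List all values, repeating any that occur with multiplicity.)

2, 8, 9

The characteristic polynomial is p(s) = det(sI - G).
Cofactor expansion gives p(s) = s^3 - 19s^2 + 106s - 144.
Since p(2) = 0, s = 2 is a root.
Factor out (s - 2): p(s) = (s - 2)·(s^2 - 17s + 72).
The quadratic factors as (s - 8)·(s - 9).
Eigenvalues: 2, 8, 9.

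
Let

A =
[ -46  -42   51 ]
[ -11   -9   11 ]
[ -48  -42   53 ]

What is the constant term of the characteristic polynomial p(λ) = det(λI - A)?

90

p(0) = det(0·I − A) = det(−A) = (−1)^3·det(A).
det(A) = -90, so p(0) = 90.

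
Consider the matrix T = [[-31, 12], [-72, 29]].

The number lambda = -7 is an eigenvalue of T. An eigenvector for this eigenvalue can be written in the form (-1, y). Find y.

-2

We need (T + 7I)v = 0.
T + 7I = [[-24, 12], [-72, 36]].
Row 1: (-24)·-1 + (12)·y = 0
Row 2: (-72)·-1 + (36)·y = 0
Solving gives y = -2.
Check: T·(-1, -2) = (7, 14) = -7·(-1, -2).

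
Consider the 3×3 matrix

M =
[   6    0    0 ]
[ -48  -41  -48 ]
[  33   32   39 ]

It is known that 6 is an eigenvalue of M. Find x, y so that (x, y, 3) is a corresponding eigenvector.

-3, 0

We need (M - 6I)v = 0.
M - 6I = [[0, 0, 0], [-48, -47, -48], [33, 32, 33]].
Row 1: (0)·x + (0)·y + (0)·3 = 0
Row 2: (-48)·x + (-47)·y + (-48)·3 = 0
Row 3: (33)·x + (32)·y + (33)·3 = 0
Solving gives x = -3, y = 0.
Check: M·(-3, 0, 3) = (-18, 0, 18) = 6·(-3, 0, 3).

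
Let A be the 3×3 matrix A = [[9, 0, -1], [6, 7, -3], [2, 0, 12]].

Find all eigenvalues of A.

7, 10, 11

Compute the characteristic polynomial p(s) = det(sI - A).
Expanding along the first row, p(s) = s^3 - 28s^2 + 257s - 770.
Rational-root test: s = 11 gives p(11) = 0.
Dividing by (s - 11) leaves s^2 - 17s + 70.
The quadratic factors as (s - 7)·(s - 10).
Eigenvalues: 7, 10, 11.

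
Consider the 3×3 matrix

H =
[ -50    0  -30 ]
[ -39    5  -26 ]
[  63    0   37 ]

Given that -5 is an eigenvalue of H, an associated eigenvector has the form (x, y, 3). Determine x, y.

We need (H + 5I)v = 0.
H + 5I = [[-45, 0, -30], [-39, 10, -26], [63, 0, 42]].
Row 1: (-45)·x + (0)·y + (-30)·3 = 0
Row 2: (-39)·x + (10)·y + (-26)·3 = 0
Row 3: (63)·x + (0)·y + (42)·3 = 0
Solving gives x = -2, y = 0.
Check: H·(-2, 0, 3) = (10, 0, -15) = -5·(-2, 0, 3).

-2, 0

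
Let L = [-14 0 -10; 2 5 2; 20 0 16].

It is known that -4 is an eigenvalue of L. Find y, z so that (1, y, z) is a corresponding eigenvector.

We need (L + 4I)v = 0.
L + 4I = [[-10, 0, -10], [2, 9, 2], [20, 0, 20]].
Row 1: (-10)·1 + (0)·y + (-10)·z = 0
Row 2: (2)·1 + (9)·y + (2)·z = 0
Row 3: (20)·1 + (0)·y + (20)·z = 0
Solving gives y = 0, z = -1.
Check: L·(1, 0, -1) = (-4, 0, 4) = -4·(1, 0, -1).

0, -1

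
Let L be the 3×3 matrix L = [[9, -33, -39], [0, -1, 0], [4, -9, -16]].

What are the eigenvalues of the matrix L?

The characteristic polynomial is p(t) = det(tI - L).
Cofactor expansion gives p(t) = t^3 + 8t^2 + 19t + 12.
Try t = -1: p(-1) = 0, so -1 is a root.
Dividing by (t + 1) leaves t^2 + 7t + 12.
The quadratic factors as (t + 4)·(t + 3).
Eigenvalues: -4, -3, -1.

-4, -3, -1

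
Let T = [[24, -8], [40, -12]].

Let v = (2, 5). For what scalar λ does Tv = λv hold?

Compute Tv: T·(2, 5) = (8, 20).
Since Tv = λv, compare component 1: 8 = λ·2, so λ = 4.

4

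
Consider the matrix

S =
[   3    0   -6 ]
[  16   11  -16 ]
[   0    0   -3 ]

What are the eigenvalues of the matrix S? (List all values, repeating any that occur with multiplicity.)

-3, 3, 11

Set up det(μI - S) = 0.
Cofactor expansion gives p(μ) = μ^3 - 11μ^2 - 9μ + 99.
Since p(-3) = 0, μ = -3 is a root.
Dividing by (μ + 3) leaves μ^2 - 14μ + 33.
The quadratic factors as (μ - 3)·(μ - 11).
Eigenvalues: -3, 3, 11.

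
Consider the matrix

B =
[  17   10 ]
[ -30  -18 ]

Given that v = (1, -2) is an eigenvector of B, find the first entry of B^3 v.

First find the eigenvalue: Bv = (-3, 6) = -3·(1, -2), so λ = -3.
Then B^3 v = λ^3·v = (-3)^3·(1, -2) = -27·(1, -2) = (-27, 54).

-27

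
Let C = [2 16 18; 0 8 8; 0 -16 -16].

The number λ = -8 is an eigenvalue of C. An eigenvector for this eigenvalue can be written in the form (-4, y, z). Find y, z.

We need (C + 8I)v = 0.
C + 8I = [[10, 16, 18], [0, 16, 8], [0, -16, -8]].
Row 1: (10)·-4 + (16)·y + (18)·z = 0
Row 2: (0)·-4 + (16)·y + (8)·z = 0
Row 3: (0)·-4 + (-16)·y + (-8)·z = 0
Solving gives y = -2, z = 4.
Check: C·(-4, -2, 4) = (32, 16, -32) = -8·(-4, -2, 4).

-2, 4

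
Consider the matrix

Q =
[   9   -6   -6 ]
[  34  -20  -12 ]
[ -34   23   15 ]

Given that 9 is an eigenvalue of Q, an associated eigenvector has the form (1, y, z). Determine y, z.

2, -2

We need (Q - 9I)v = 0.
Q - 9I = [[0, -6, -6], [34, -29, -12], [-34, 23, 6]].
Row 1: (0)·1 + (-6)·y + (-6)·z = 0
Row 2: (34)·1 + (-29)·y + (-12)·z = 0
Row 3: (-34)·1 + (23)·y + (6)·z = 0
Solving gives y = 2, z = -2.
Check: Q·(1, 2, -2) = (9, 18, -18) = 9·(1, 2, -2).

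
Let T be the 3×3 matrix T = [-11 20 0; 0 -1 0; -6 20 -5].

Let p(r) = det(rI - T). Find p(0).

55

p(0) = det(0·I − T) = det(−T) = (−1)^3·det(T).
det(T) = -55, so p(0) = 55.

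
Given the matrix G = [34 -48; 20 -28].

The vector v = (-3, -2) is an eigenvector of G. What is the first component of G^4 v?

First find the eigenvalue: Gv = (-6, -4) = 2·(-3, -2), so λ = 2.
Then G^4 v = λ^4·v = 2^4·(-3, -2) = 16·(-3, -2) = (-48, -32).

-48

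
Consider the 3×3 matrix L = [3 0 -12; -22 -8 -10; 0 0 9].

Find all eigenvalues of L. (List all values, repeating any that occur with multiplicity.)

The characteristic polynomial is p(r) = det(rI - L).
Cofactor expansion gives p(r) = r^3 - 4r^2 - 69r + 216.
Rational-root test: r = 9 gives p(9) = 0.
Factor out (r - 9): p(r) = (r - 9)·(r^2 + 5r - 24).
The quadratic factors as (r + 8)·(r - 3).
Eigenvalues: -8, 3, 9.

-8, 3, 9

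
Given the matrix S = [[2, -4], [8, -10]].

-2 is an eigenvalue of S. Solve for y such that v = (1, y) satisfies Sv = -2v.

We need (S + 2I)v = 0.
S + 2I = [[4, -4], [8, -8]].
Row 1: (4)·1 + (-4)·y = 0
Row 2: (8)·1 + (-8)·y = 0
Solving gives y = 1.
Check: S·(1, 1) = (-2, -2) = -2·(1, 1).

1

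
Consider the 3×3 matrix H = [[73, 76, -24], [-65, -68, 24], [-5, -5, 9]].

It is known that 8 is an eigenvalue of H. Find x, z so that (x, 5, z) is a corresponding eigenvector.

-4, 5

We need (H - 8I)v = 0.
H - 8I = [[65, 76, -24], [-65, -76, 24], [-5, -5, 1]].
Row 1: (65)·x + (76)·5 + (-24)·z = 0
Row 2: (-65)·x + (-76)·5 + (24)·z = 0
Row 3: (-5)·x + (-5)·5 + (1)·z = 0
Solving gives x = -4, z = 5.
Check: H·(-4, 5, 5) = (-32, 40, 40) = 8·(-4, 5, 5).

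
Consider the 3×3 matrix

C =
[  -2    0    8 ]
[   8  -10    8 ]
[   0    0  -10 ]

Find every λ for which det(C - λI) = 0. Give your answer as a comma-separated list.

-10, -10, -2

Set up det(λI - C) = 0.
Cofactor expansion gives p(λ) = λ^3 + 22λ^2 + 140λ + 200.
Try λ = -2: p(-2) = 0, so -2 is a root.
Dividing by (λ + 2) leaves λ^2 + 20λ + 100.
The quadratic factor is (λ + 10)^2.
Eigenvalues: -10, -10, -2.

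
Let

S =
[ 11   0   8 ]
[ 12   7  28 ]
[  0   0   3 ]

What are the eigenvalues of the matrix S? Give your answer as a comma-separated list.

The characteristic polynomial is p(λ) = det(λI - S).
Cofactor expansion gives p(λ) = λ^3 - 21λ^2 + 131λ - 231.
Since p(3) = 0, λ = 3 is a root.
Dividing by (λ - 3) leaves λ^2 - 18λ + 77.
The quadratic factors as (λ - 7)·(λ - 11).
Eigenvalues: 3, 7, 11.

3, 7, 11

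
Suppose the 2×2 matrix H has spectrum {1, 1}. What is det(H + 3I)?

16

If H has eigenvalues 1, 1, then H + 3I has eigenvalues 4, 4.
det(H + 3I) = (4) · (4) = 16.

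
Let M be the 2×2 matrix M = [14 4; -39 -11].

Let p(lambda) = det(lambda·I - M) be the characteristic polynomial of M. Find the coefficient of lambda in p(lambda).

The coefficient of lambda of det(lambda·I - M) is −trace(M).
trace(M) = (14) + (-11) = 3, so the coefficient is -3.

-3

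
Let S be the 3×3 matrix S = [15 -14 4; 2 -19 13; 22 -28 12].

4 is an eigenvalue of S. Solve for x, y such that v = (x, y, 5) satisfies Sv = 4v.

2, 3

We need (S - 4I)v = 0.
S - 4I = [[11, -14, 4], [2, -23, 13], [22, -28, 8]].
Row 1: (11)·x + (-14)·y + (4)·5 = 0
Row 2: (2)·x + (-23)·y + (13)·5 = 0
Row 3: (22)·x + (-28)·y + (8)·5 = 0
Solving gives x = 2, y = 3.
Check: S·(2, 3, 5) = (8, 12, 20) = 4·(2, 3, 5).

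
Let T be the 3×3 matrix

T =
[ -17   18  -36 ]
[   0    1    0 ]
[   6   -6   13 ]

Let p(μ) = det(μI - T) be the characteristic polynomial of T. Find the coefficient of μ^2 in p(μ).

The coefficient of μ^2 of det(μI - T) is −trace(T).
trace(T) = (-17) + (1) + (13) = -3, so the coefficient is 3.

3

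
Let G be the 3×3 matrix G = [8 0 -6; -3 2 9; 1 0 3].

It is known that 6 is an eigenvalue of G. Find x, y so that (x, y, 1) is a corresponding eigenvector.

3, 0

We need (G - 6I)v = 0.
G - 6I = [[2, 0, -6], [-3, -4, 9], [1, 0, -3]].
Row 1: (2)·x + (0)·y + (-6)·1 = 0
Row 2: (-3)·x + (-4)·y + (9)·1 = 0
Row 3: (1)·x + (0)·y + (-3)·1 = 0
Solving gives x = 3, y = 0.
Check: G·(3, 0, 1) = (18, 0, 6) = 6·(3, 0, 1).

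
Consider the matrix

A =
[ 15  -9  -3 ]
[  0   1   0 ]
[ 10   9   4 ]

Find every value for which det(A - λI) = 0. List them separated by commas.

Compute the characteristic polynomial p(lambda) = det(lambda·I - A).
Cofactor expansion gives p(lambda) = lambda^3 - 20·lambda^2 + 109·lambda - 90.
Rational-root test: lambda = 1 gives p(1) = 0.
Factor out (lambda - 1): p(lambda) = (lambda - 1)·(lambda^2 - 19·lambda + 90).
The quadratic factors as (lambda - 9)·(lambda - 10).
Eigenvalues: 1, 9, 10.

1, 9, 10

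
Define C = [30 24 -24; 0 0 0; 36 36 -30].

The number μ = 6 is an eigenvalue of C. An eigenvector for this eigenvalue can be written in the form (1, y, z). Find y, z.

0, 1

We need (C - 6I)v = 0.
C - 6I = [[24, 24, -24], [0, -6, 0], [36, 36, -36]].
Row 1: (24)·1 + (24)·y + (-24)·z = 0
Row 2: (0)·1 + (-6)·y + (0)·z = 0
Row 3: (36)·1 + (36)·y + (-36)·z = 0
Solving gives y = 0, z = 1.
Check: C·(1, 0, 1) = (6, 0, 6) = 6·(1, 0, 1).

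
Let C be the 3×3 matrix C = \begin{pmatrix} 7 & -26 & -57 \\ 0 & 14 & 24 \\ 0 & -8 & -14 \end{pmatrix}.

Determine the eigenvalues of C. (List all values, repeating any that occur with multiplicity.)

The characteristic polynomial is p(s) = det(sI - C).
Cofactor expansion gives p(s) = s^3 - 7s^2 - 4s + 28.
Rational-root test: s = -2 gives p(-2) = 0.
Factor out (s + 2): p(s) = (s + 2)·(s^2 - 9s + 14).
The quadratic factors as (s - 2)·(s - 7).
Eigenvalues: -2, 2, 7.

-2, 2, 7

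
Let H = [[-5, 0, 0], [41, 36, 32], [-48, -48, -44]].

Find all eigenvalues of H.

-12, -5, 4

Set up det(μI - H) = 0.
Expanding along the first row, p(μ) = μ^3 + 13μ^2 - 8μ - 240.
Rational-root test: μ = -5 gives p(-5) = 0.
Factor out (μ + 5): p(μ) = (μ + 5)·(μ^2 + 8μ - 48).
The quadratic factors as (μ + 12)·(μ - 4).
Eigenvalues: -12, -5, 4.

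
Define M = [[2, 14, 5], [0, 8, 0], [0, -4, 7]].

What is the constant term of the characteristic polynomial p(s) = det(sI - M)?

-112

p(0) = det(0·I − M) = det(−M) = (−1)^3·det(M).
det(M) = 112, so p(0) = -112.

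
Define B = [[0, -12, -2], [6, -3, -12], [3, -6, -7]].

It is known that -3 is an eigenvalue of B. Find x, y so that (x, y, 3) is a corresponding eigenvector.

We need (B + 3I)v = 0.
B + 3I = [[3, -12, -2], [6, 0, -12], [3, -6, -4]].
Row 1: (3)·x + (-12)·y + (-2)·3 = 0
Row 2: (6)·x + (0)·y + (-12)·3 = 0
Row 3: (3)·x + (-6)·y + (-4)·3 = 0
Solving gives x = 6, y = 1.
Check: B·(6, 1, 3) = (-18, -3, -9) = -3·(6, 1, 3).

6, 1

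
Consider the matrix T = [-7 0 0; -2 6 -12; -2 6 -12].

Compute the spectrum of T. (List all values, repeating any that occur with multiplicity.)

-7, -6, 0

The characteristic polynomial is p(r) = det(rI - T).
Expanding along the first row, p(r) = r^3 + 13r^2 + 42r.
Since p(-7) = 0, r = -7 is a root.
Factor out (r + 7): p(r) = (r + 7)·(r^2 + 6r).
The quadratic factors as (r + 6)·r.
Eigenvalues: -7, -6, 0.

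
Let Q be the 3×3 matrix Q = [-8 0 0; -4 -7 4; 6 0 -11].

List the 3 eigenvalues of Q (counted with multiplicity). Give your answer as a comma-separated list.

The characteristic polynomial is p(λ) = det(λI - Q).
Expanding the 3×3 determinant: p(λ) = λ^3 + 26λ^2 + 221λ + 616.
Rational-root test: λ = -7 gives p(-7) = 0.
Factor out (λ + 7): p(λ) = (λ + 7)·(λ^2 + 19λ + 88).
The quadratic factors as (λ + 11)·(λ + 8).
Eigenvalues: -11, -8, -7.

-11, -8, -7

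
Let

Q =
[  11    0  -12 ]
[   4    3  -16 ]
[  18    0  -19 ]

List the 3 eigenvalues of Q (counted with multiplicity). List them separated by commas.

-7, -1, 3

The characteristic polynomial is p(lambda) = det(lambda·I - Q).
Cofactor expansion gives p(lambda) = lambda^3 + 5·lambda^2 - 17·lambda - 21.
Rational-root test: lambda = -1 gives p(-1) = 0.
Dividing by (lambda + 1) leaves lambda^2 + 4·lambda - 21.
The quadratic factors as (lambda + 7)·(lambda - 3).
Eigenvalues: -7, -1, 3.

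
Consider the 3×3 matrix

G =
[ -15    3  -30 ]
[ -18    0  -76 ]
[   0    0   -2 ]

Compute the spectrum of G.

Set up det(tI - G) = 0.
Expanding the 3×3 determinant: p(t) = t^3 + 17t^2 + 84t + 108.
Try t = -2: p(-2) = 0, so -2 is a root.
Factor out (t + 2): p(t) = (t + 2)·(t^2 + 15t + 54).
The quadratic factors as (t + 9)·(t + 6).
Eigenvalues: -9, -6, -2.

-9, -6, -2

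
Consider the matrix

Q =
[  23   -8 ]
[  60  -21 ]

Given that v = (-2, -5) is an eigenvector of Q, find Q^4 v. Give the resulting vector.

(-162, -405)

First find the eigenvalue: Qv = (-6, -15) = 3·(-2, -5), so λ = 3.
Then Q^4 v = λ^4·v = 3^4·(-2, -5) = 81·(-2, -5) = (-162, -405).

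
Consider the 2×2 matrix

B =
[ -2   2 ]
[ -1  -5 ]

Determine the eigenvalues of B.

-4, -3

det(B - lambda·I) = (-2 - lambda)(-5 - lambda) - (2)·(-1) = lambda^2 + 7·lambda + 12.
This factors as (lambda + 4)·(lambda + 3) = 0.
Eigenvalues: -4, -3.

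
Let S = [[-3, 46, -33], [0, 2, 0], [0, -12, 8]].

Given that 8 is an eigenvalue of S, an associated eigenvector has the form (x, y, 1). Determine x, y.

-3, 0

We need (S - 8I)v = 0.
S - 8I = [[-11, 46, -33], [0, -6, 0], [0, -12, 0]].
Row 1: (-11)·x + (46)·y + (-33)·1 = 0
Row 2: (0)·x + (-6)·y + (0)·1 = 0
Row 3: (0)·x + (-12)·y + (0)·1 = 0
Solving gives x = -3, y = 0.
Check: S·(-3, 0, 1) = (-24, 0, 8) = 8·(-3, 0, 1).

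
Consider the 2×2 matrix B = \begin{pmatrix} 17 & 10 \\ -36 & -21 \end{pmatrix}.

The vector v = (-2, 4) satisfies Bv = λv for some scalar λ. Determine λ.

-3

Compute Bv: B·(-2, 4) = (6, -12).
Since Bv = λv, compare component 1: 6 = λ·-2, so λ = -3.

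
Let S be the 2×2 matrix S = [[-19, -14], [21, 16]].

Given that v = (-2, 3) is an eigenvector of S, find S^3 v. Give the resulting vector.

First find the eigenvalue: Sv = (-4, 6) = 2·(-2, 3), so λ = 2.
Then S^3 v = λ^3·v = 2^3·(-2, 3) = 8·(-2, 3) = (-16, 24).

(-16, 24)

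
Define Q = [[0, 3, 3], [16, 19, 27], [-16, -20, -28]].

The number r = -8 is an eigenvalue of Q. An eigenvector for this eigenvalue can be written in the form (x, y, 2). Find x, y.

0, -2

We need (Q + 8I)v = 0.
Q + 8I = [[8, 3, 3], [16, 27, 27], [-16, -20, -20]].
Row 1: (8)·x + (3)·y + (3)·2 = 0
Row 2: (16)·x + (27)·y + (27)·2 = 0
Row 3: (-16)·x + (-20)·y + (-20)·2 = 0
Solving gives x = 0, y = -2.
Check: Q·(0, -2, 2) = (0, 16, -16) = -8·(0, -2, 2).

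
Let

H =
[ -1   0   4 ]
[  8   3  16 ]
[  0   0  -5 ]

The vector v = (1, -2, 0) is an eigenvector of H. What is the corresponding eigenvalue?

-1

Compute Hv: H·(1, -2, 0) = (-1, 2, 0).
Since Hv = λv, compare component 1: -1 = λ·1, so λ = -1.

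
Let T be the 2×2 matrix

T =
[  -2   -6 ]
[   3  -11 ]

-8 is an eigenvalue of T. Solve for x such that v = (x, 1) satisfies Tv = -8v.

1

We need (T + 8I)v = 0.
T + 8I = [[6, -6], [3, -3]].
Row 1: (6)·x + (-6)·1 = 0
Row 2: (3)·x + (-3)·1 = 0
Solving gives x = 1.
Check: T·(1, 1) = (-8, -8) = -8·(1, 1).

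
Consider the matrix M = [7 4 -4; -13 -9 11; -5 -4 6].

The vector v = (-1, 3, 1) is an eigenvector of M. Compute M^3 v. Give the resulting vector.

(1, -3, -1)

First find the eigenvalue: Mv = (1, -3, -1) = -1·(-1, 3, 1), so λ = -1.
Then M^3 v = λ^3·v = (-1)^3·(-1, 3, 1) = -1·(-1, 3, 1) = (1, -3, -1).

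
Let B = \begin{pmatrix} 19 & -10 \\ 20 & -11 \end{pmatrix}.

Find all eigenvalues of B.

det(B - λI) = (19 - λ)(-11 - λ) - (-10)·(20) = λ^2 - 8λ - 9.
This factors as (λ + 1)·(λ - 9) = 0.
Eigenvalues: -1, 9.

-1, 9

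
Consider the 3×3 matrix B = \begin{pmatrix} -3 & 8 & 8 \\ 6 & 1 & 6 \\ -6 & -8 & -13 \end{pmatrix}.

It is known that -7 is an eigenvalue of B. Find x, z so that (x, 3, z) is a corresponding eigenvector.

We need (B + 7I)v = 0.
B + 7I = [[4, 8, 8], [6, 8, 6], [-6, -8, -6]].
Row 1: (4)·x + (8)·3 + (8)·z = 0
Row 2: (6)·x + (8)·3 + (6)·z = 0
Row 3: (-6)·x + (-8)·3 + (-6)·z = 0
Solving gives x = -2, z = -2.
Check: B·(-2, 3, -2) = (14, -21, 14) = -7·(-2, 3, -2).

-2, -2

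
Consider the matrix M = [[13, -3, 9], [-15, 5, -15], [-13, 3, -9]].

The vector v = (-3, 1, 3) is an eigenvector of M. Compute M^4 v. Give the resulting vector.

(-1875, 625, 1875)

First find the eigenvalue: Mv = (-15, 5, 15) = 5·(-3, 1, 3), so λ = 5.
Then M^4 v = λ^4·v = 5^4·(-3, 1, 3) = 625·(-3, 1, 3) = (-1875, 625, 1875).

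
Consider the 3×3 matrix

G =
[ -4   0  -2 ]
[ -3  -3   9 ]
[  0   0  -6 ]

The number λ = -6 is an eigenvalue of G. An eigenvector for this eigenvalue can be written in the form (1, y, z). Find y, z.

-2, 1

We need (G + 6I)v = 0.
G + 6I = [[2, 0, -2], [-3, 3, 9], [0, 0, 0]].
Row 1: (2)·1 + (0)·y + (-2)·z = 0
Row 2: (-3)·1 + (3)·y + (9)·z = 0
Row 3: (0)·1 + (0)·y + (0)·z = 0
Solving gives y = -2, z = 1.
Check: G·(1, -2, 1) = (-6, 12, -6) = -6·(1, -2, 1).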